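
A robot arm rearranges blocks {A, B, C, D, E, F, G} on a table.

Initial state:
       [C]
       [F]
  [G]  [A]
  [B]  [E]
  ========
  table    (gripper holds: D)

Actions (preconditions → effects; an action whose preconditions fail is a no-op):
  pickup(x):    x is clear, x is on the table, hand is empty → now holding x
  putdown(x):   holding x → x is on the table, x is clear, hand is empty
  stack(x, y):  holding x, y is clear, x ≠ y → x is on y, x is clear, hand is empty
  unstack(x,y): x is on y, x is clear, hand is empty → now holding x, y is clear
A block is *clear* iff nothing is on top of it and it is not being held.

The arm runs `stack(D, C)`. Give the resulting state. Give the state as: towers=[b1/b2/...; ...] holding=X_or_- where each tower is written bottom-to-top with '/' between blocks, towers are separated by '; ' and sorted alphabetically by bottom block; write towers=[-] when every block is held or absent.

towers=[B/G; E/A/F/C/D] holding=-

before: towers=[B/G; E/A/F/C] holding=D
pre[stack(D, C)]: holding(D) yes, clear(C) yes, D≠C yes
all met → apply stack(D, C)
after:  towers=[B/G; E/A/F/C/D] holding=-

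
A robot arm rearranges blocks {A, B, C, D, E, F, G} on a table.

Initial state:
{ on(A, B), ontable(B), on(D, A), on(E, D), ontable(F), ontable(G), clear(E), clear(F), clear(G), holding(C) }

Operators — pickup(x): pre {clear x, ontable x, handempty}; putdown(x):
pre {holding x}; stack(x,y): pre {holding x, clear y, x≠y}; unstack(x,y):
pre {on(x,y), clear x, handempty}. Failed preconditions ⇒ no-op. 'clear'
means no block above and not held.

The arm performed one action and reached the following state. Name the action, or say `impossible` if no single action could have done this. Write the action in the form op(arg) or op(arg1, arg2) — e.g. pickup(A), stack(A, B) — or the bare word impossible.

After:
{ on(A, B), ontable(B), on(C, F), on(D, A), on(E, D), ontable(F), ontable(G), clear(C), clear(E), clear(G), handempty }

target: towers=[B/A/D/E; F/C; G] holding=-
        putdown(C) → towers=[B/A/D/E; C; F; G] holding=-
       stack(C, F) → towers=[B/A/D/E; F/C; G] holding=-  ← match
       stack(C, G) → towers=[B/A/D/E; F; G/C] holding=-
       stack(C, E) → towers=[B/A/D/E/C; F; G] holding=-

stack(C, F)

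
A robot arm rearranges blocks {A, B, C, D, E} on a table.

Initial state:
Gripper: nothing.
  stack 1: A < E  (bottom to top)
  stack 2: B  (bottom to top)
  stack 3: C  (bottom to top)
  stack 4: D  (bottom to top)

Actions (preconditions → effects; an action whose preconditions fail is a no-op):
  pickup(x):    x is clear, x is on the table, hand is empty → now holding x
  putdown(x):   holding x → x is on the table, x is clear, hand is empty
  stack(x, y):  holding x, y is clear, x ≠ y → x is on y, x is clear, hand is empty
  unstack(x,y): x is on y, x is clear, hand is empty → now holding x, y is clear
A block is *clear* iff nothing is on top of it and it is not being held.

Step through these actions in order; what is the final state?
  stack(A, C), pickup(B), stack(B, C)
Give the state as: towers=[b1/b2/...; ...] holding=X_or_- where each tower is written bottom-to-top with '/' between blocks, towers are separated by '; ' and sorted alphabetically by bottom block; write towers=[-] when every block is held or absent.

towers=[A/E; C/B; D] holding=-

step 1 (stack(A, C)) [no-op]: towers=[A/E; B; C; D] holding=-
step 2 (pickup(B)): towers=[A/E; C; D] holding=B
step 3 (stack(B, C)): towers=[A/E; C/B; D] holding=-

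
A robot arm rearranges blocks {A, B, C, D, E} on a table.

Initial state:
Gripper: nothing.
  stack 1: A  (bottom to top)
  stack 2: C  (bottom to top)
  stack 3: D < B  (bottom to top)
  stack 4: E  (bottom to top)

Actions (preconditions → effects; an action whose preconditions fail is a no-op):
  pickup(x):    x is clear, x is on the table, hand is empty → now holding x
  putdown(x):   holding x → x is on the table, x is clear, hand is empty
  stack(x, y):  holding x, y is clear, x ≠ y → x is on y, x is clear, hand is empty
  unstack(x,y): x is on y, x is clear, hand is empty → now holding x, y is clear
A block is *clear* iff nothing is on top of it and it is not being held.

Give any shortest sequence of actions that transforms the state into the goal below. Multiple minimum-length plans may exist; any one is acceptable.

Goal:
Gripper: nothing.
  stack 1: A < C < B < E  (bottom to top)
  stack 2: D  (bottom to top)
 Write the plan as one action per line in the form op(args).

step 1 (pickup(C)): towers=[A; D/B; E] holding=C
step 2 (stack(C, A)): towers=[A/C; D/B; E] holding=-
step 3 (unstack(B, D)): towers=[A/C; D; E] holding=B
step 4 (stack(B, C)): towers=[A/C/B; D; E] holding=-
step 5 (pickup(E)): towers=[A/C/B; D] holding=E
step 6 (stack(E, B)): towers=[A/C/B/E; D] holding=-
goal check: towers=[A/C/B/E; D] holding=- — reached (length 6, optimal by BFS)

pickup(C)
stack(C, A)
unstack(B, D)
stack(B, C)
pickup(E)
stack(E, B)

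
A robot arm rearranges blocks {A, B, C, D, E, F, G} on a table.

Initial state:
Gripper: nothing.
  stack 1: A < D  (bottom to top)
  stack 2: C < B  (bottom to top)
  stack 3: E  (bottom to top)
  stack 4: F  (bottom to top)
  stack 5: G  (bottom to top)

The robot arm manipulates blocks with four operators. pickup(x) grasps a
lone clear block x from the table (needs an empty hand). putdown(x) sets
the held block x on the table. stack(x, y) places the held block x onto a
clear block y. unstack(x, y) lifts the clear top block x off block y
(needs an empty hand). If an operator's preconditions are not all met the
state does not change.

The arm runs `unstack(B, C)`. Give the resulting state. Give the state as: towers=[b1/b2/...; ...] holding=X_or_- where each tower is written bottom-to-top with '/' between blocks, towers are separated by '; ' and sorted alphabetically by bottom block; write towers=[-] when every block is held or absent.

before: towers=[A/D; C/B; E; F; G] holding=-
pre[unstack(B, C)]: on(B,C) ✓, clear(B) ✓, handempty ✓
all met → apply unstack(B, C)
after:  towers=[A/D; C; E; F; G] holding=B

towers=[A/D; C; E; F; G] holding=B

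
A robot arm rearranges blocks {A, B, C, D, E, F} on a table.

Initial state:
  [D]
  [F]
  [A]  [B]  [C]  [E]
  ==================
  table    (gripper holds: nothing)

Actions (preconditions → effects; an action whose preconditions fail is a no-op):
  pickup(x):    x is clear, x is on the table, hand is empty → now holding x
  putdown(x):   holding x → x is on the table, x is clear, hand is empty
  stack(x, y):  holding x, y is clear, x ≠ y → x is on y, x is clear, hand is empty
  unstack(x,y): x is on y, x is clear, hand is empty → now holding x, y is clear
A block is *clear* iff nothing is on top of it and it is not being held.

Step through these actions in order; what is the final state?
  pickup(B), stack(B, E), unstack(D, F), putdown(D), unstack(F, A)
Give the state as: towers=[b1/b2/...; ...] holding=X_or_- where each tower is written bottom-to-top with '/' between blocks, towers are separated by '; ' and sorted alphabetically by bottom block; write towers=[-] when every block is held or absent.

step 1 (pickup(B)): towers=[A/F/D; C; E] holding=B
step 2 (stack(B, E)): towers=[A/F/D; C; E/B] holding=-
step 3 (unstack(D, F)): towers=[A/F; C; E/B] holding=D
step 4 (putdown(D)): towers=[A/F; C; D; E/B] holding=-
step 5 (unstack(F, A)): towers=[A; C; D; E/B] holding=F

towers=[A; C; D; E/B] holding=F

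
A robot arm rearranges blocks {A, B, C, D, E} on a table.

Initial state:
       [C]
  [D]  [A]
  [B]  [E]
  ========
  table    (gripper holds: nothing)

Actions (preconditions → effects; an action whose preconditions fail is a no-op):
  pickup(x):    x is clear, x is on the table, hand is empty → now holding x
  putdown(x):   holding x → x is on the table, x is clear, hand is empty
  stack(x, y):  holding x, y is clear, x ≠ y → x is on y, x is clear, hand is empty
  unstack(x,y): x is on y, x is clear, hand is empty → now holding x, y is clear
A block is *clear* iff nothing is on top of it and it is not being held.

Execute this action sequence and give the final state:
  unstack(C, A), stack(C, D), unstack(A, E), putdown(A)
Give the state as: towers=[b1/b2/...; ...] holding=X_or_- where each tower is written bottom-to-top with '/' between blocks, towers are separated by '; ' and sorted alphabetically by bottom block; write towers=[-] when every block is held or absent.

step 1 (unstack(C, A)): towers=[B/D; E/A] holding=C
step 2 (stack(C, D)): towers=[B/D/C; E/A] holding=-
step 3 (unstack(A, E)): towers=[B/D/C; E] holding=A
step 4 (putdown(A)): towers=[A; B/D/C; E] holding=-

towers=[A; B/D/C; E] holding=-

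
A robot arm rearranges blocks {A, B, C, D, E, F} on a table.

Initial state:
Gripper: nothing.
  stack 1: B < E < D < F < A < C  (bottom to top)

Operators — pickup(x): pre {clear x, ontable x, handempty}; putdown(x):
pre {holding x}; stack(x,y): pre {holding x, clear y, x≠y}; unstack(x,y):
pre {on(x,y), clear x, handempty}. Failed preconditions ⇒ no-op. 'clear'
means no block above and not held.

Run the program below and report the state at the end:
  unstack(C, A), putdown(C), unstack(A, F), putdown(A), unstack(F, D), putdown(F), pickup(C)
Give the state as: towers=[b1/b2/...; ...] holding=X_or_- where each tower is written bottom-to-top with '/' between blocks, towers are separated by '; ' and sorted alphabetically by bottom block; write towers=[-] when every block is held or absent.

towers=[A; B/E/D; F] holding=C

step 1 (unstack(C, A)): towers=[B/E/D/F/A] holding=C
step 2 (putdown(C)): towers=[B/E/D/F/A; C] holding=-
step 3 (unstack(A, F)): towers=[B/E/D/F; C] holding=A
step 4 (putdown(A)): towers=[A; B/E/D/F; C] holding=-
step 5 (unstack(F, D)): towers=[A; B/E/D; C] holding=F
step 6 (putdown(F)): towers=[A; B/E/D; C; F] holding=-
step 7 (pickup(C)): towers=[A; B/E/D; F] holding=C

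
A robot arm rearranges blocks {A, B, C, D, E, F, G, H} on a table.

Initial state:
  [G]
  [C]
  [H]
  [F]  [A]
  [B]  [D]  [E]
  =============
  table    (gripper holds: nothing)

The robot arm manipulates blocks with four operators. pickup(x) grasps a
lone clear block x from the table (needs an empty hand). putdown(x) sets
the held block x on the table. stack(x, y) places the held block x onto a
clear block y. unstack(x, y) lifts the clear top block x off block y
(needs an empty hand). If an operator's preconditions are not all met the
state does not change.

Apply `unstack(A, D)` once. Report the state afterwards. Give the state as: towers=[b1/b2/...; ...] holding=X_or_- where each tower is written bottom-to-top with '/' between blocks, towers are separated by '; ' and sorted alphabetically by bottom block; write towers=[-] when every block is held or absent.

before: towers=[B/F/H/C/G; D/A; E] holding=-
pre[unstack(A, D)]: on(A,D) ✓, clear(A) ✓, handempty ✓
all met → apply unstack(A, D)
after:  towers=[B/F/H/C/G; D; E] holding=A

towers=[B/F/H/C/G; D; E] holding=A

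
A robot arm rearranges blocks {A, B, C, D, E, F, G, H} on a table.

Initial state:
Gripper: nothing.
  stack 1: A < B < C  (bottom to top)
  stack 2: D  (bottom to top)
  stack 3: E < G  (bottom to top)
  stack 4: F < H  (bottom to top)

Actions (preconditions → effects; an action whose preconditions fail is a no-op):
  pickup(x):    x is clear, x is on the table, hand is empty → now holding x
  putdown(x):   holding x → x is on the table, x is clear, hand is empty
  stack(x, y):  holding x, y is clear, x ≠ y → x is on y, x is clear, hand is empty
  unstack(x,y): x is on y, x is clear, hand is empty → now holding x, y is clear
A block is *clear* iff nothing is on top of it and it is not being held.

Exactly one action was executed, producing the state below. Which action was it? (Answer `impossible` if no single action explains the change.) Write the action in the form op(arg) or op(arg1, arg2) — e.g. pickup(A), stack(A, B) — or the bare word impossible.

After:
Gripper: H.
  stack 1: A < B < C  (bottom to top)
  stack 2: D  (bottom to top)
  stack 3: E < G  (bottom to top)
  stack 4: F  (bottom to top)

unstack(H, F)

target: towers=[A/B/C; D; E/G; F] holding=H
     unstack(G, E) → towers=[A/B/C; D; E; F/H] holding=G
     unstack(H, F) → towers=[A/B/C; D; E/G; F] holding=H  ← match
         pickup(D) → towers=[A/B/C; E/G; F/H] holding=D
     unstack(C, B) → towers=[A/B; D; E/G; F/H] holding=C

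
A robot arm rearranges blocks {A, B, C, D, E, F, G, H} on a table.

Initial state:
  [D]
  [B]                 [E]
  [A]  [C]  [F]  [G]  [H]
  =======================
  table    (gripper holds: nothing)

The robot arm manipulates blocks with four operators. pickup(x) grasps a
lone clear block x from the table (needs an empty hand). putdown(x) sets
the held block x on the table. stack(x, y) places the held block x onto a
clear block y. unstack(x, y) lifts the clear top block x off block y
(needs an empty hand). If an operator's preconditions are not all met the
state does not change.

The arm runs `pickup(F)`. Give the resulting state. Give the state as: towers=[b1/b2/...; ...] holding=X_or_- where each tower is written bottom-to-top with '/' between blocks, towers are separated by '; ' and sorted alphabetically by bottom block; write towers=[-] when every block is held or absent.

towers=[A/B/D; C; G; H/E] holding=F

before: towers=[A/B/D; C; F; G; H/E] holding=-
pre[pickup(F)]: clear(F) yes, ontable(F) yes, handempty yes
all met → apply pickup(F)
after:  towers=[A/B/D; C; G; H/E] holding=F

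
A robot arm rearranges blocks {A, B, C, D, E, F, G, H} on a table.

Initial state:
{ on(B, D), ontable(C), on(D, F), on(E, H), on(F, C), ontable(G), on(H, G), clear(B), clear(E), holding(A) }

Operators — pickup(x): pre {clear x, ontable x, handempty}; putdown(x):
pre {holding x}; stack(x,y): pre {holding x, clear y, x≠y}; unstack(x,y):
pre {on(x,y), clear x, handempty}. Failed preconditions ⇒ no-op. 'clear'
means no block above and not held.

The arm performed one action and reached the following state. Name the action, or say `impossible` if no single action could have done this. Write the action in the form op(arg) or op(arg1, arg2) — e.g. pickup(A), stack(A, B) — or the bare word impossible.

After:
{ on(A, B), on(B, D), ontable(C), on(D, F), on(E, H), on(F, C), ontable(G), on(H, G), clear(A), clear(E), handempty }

stack(A, B)

target: towers=[C/F/D/B/A; G/H/E] holding=-
        putdown(A) → towers=[A; C/F/D/B; G/H/E] holding=-
       stack(A, E) → towers=[C/F/D/B; G/H/E/A] holding=-
       stack(A, B) → towers=[C/F/D/B/A; G/H/E] holding=-  ← match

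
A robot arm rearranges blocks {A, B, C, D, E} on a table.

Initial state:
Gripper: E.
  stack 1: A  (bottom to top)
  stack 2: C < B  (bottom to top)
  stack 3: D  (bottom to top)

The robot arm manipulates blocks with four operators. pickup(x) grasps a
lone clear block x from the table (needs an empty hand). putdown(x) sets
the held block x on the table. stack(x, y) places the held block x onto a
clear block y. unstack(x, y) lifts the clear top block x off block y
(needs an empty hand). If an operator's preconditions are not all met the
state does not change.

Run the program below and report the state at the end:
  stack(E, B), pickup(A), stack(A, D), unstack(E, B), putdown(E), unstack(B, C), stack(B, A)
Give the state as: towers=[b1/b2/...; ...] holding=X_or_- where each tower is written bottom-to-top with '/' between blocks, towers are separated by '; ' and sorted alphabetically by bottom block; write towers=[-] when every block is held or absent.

towers=[C; D/A/B; E] holding=-

step 1 (stack(E, B)): towers=[A; C/B/E; D] holding=-
step 2 (pickup(A)): towers=[C/B/E; D] holding=A
step 3 (stack(A, D)): towers=[C/B/E; D/A] holding=-
step 4 (unstack(E, B)): towers=[C/B; D/A] holding=E
step 5 (putdown(E)): towers=[C/B; D/A; E] holding=-
step 6 (unstack(B, C)): towers=[C; D/A; E] holding=B
step 7 (stack(B, A)): towers=[C; D/A/B; E] holding=-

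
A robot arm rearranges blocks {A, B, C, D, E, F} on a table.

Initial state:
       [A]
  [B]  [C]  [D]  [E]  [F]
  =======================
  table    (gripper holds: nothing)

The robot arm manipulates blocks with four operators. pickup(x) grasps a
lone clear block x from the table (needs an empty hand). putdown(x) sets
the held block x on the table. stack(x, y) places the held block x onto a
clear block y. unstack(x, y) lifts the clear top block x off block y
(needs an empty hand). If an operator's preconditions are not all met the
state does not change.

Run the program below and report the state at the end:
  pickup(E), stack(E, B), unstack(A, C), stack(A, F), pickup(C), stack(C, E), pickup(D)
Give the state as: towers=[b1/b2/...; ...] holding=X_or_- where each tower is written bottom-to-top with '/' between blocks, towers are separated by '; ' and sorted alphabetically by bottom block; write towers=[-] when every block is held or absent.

towers=[B/E/C; F/A] holding=D

step 1 (pickup(E)): towers=[B; C/A; D; F] holding=E
step 2 (stack(E, B)): towers=[B/E; C/A; D; F] holding=-
step 3 (unstack(A, C)): towers=[B/E; C; D; F] holding=A
step 4 (stack(A, F)): towers=[B/E; C; D; F/A] holding=-
step 5 (pickup(C)): towers=[B/E; D; F/A] holding=C
step 6 (stack(C, E)): towers=[B/E/C; D; F/A] holding=-
step 7 (pickup(D)): towers=[B/E/C; F/A] holding=D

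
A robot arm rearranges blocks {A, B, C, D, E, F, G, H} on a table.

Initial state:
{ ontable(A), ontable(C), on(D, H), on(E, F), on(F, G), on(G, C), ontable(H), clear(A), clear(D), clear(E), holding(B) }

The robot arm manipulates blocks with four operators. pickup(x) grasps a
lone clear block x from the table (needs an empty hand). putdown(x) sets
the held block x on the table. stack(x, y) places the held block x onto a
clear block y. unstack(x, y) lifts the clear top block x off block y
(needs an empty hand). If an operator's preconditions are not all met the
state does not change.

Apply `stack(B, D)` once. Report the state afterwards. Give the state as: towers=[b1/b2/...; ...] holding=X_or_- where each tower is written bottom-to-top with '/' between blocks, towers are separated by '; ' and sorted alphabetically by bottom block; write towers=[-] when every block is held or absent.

before: towers=[A; C/G/F/E; H/D] holding=B
pre[stack(B, D)]: holding(B) ✓, clear(D) ✓, B≠D ✓
all met → apply stack(B, D)
after:  towers=[A; C/G/F/E; H/D/B] holding=-

towers=[A; C/G/F/E; H/D/B] holding=-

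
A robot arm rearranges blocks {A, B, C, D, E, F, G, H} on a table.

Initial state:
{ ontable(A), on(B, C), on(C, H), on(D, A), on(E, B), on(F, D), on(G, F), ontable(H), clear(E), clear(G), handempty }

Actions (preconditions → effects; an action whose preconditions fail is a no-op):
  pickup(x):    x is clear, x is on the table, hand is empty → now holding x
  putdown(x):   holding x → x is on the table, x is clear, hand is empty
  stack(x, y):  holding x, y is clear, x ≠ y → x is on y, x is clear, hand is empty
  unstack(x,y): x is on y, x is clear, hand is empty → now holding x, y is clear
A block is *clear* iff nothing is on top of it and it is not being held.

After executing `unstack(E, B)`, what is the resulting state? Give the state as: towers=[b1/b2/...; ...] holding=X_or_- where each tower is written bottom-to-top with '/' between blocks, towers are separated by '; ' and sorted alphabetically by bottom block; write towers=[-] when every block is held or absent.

towers=[A/D/F/G; H/C/B] holding=E

before: towers=[A/D/F/G; H/C/B/E] holding=-
pre[unstack(E, B)]: on(E,B) ok, clear(E) ok, handempty ok
all met → apply unstack(E, B)
after:  towers=[A/D/F/G; H/C/B] holding=E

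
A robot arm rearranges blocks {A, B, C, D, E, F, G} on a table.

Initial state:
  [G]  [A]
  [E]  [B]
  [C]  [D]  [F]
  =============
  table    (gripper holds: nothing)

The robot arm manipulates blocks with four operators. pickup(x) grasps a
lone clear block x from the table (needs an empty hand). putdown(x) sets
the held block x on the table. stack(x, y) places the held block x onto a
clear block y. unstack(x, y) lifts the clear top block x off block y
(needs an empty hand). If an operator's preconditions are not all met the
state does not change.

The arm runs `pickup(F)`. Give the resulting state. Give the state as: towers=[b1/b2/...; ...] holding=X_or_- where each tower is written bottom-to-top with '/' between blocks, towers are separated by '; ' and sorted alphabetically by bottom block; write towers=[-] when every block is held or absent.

before: towers=[C/E/G; D/B/A; F] holding=-
pre[pickup(F)]: clear(F) ok, ontable(F) ok, handempty ok
all met → apply pickup(F)
after:  towers=[C/E/G; D/B/A] holding=F

towers=[C/E/G; D/B/A] holding=F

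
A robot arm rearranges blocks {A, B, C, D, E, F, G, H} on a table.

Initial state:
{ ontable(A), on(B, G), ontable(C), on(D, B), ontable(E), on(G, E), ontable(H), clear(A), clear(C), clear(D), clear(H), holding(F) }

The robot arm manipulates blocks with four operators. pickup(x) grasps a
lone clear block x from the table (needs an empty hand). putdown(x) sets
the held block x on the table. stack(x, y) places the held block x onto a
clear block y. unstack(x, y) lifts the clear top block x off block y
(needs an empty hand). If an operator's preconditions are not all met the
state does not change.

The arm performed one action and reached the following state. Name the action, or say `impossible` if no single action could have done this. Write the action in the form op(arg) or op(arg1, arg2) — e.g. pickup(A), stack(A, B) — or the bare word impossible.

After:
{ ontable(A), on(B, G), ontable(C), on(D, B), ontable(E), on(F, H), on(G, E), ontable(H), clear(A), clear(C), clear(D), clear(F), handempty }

stack(F, H)

target: towers=[A; C; E/G/B/D; H/F] holding=-
        putdown(F) → towers=[A; C; E/G/B/D; F; H] holding=-
       stack(F, A) → towers=[A/F; C; E/G/B/D; H] holding=-
       stack(F, H) → towers=[A; C; E/G/B/D; H/F] holding=-  ← match
       stack(F, D) → towers=[A; C; E/G/B/D/F; H] holding=-
       stack(F, C) → towers=[A; C/F; E/G/B/D; H] holding=-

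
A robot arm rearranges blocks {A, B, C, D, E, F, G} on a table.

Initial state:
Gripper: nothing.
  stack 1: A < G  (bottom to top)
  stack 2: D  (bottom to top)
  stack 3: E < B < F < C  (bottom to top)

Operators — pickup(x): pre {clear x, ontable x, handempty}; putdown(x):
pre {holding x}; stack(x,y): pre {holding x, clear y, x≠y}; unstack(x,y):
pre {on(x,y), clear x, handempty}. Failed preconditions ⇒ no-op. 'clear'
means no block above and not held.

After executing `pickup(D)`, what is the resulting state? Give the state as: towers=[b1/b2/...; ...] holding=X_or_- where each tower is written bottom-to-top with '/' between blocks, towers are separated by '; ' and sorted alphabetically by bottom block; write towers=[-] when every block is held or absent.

towers=[A/G; E/B/F/C] holding=D

before: towers=[A/G; D; E/B/F/C] holding=-
pre[pickup(D)]: clear(D) ok, ontable(D) ok, handempty ok
all met → apply pickup(D)
after:  towers=[A/G; E/B/F/C] holding=D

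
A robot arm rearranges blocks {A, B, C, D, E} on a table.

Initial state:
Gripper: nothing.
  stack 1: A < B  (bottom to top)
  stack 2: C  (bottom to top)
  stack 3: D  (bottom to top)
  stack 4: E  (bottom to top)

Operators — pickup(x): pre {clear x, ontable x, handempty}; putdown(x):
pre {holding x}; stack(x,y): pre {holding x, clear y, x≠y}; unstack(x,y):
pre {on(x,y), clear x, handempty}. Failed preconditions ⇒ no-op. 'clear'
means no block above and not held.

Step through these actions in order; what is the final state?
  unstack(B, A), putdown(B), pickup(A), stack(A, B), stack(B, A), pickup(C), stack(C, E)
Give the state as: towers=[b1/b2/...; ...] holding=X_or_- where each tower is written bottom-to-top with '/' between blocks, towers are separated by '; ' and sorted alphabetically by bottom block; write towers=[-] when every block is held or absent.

step 1 (unstack(B, A)): towers=[A; C; D; E] holding=B
step 2 (putdown(B)): towers=[A; B; C; D; E] holding=-
step 3 (pickup(A)): towers=[B; C; D; E] holding=A
step 4 (stack(A, B)): towers=[B/A; C; D; E] holding=-
step 5 (stack(B, A)) [no-op]: towers=[B/A; C; D; E] holding=-
step 6 (pickup(C)): towers=[B/A; D; E] holding=C
step 7 (stack(C, E)): towers=[B/A; D; E/C] holding=-

towers=[B/A; D; E/C] holding=-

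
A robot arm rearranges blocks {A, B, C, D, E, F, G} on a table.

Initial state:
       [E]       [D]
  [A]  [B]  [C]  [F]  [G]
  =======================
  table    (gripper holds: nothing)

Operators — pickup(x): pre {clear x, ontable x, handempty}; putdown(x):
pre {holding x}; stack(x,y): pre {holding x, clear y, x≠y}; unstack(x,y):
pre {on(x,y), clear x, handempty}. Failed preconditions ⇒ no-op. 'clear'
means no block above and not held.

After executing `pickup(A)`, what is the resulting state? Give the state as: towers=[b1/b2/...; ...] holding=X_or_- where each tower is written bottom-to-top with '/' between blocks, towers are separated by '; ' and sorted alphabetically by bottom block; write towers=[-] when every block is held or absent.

towers=[B/E; C; F/D; G] holding=A

before: towers=[A; B/E; C; F/D; G] holding=-
pre[pickup(A)]: clear(A) yes, ontable(A) yes, handempty yes
all met → apply pickup(A)
after:  towers=[B/E; C; F/D; G] holding=A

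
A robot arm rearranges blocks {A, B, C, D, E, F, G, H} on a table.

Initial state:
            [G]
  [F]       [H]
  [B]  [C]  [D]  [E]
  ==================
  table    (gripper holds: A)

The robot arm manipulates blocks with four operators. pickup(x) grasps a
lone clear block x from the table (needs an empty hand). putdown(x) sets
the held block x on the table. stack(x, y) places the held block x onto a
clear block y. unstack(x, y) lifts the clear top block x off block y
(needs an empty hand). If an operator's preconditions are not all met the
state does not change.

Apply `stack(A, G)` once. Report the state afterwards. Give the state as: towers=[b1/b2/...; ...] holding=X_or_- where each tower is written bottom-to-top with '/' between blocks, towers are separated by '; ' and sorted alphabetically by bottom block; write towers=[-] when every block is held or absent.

before: towers=[B/F; C; D/H/G; E] holding=A
pre[stack(A, G)]: holding(A) yes, clear(G) yes, A≠G yes
all met → apply stack(A, G)
after:  towers=[B/F; C; D/H/G/A; E] holding=-

towers=[B/F; C; D/H/G/A; E] holding=-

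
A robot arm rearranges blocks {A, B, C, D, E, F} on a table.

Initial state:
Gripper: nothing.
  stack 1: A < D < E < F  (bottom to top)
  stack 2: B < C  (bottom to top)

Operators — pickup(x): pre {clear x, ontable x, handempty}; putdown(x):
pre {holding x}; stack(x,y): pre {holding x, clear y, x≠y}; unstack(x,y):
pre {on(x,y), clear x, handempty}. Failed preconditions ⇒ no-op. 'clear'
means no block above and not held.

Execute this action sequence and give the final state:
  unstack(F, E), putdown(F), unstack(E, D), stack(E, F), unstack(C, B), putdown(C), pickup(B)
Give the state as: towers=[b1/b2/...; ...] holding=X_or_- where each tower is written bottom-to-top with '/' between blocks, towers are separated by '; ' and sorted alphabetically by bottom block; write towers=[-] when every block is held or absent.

towers=[A/D; C; F/E] holding=B

step 1 (unstack(F, E)): towers=[A/D/E; B/C] holding=F
step 2 (putdown(F)): towers=[A/D/E; B/C; F] holding=-
step 3 (unstack(E, D)): towers=[A/D; B/C; F] holding=E
step 4 (stack(E, F)): towers=[A/D; B/C; F/E] holding=-
step 5 (unstack(C, B)): towers=[A/D; B; F/E] holding=C
step 6 (putdown(C)): towers=[A/D; B; C; F/E] holding=-
step 7 (pickup(B)): towers=[A/D; C; F/E] holding=B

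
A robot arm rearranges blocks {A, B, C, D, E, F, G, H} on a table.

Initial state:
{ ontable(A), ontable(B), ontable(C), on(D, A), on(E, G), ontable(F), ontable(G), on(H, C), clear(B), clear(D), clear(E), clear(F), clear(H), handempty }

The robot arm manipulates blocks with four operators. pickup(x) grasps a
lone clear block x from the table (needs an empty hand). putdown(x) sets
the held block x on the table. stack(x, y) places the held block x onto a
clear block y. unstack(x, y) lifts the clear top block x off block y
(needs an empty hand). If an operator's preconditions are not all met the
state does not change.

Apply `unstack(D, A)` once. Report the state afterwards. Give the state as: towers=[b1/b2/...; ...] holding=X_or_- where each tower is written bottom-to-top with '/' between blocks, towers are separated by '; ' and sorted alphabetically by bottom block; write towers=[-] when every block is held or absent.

towers=[A; B; C/H; F; G/E] holding=D

before: towers=[A/D; B; C/H; F; G/E] holding=-
pre[unstack(D, A)]: on(D,A) ✓, clear(D) ✓, handempty ✓
all met → apply unstack(D, A)
after:  towers=[A; B; C/H; F; G/E] holding=D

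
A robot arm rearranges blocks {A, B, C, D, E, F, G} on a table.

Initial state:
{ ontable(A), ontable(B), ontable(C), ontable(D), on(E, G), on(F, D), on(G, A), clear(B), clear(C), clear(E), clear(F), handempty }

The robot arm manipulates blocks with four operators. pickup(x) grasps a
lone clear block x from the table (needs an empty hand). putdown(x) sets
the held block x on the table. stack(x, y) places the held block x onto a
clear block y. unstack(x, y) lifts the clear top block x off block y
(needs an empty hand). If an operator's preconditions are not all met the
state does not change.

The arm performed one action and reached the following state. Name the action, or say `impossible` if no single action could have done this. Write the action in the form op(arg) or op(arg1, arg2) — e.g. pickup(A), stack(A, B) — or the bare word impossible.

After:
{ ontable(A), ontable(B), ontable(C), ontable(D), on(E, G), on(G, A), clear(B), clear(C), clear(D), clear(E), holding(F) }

target: towers=[A/G/E; B; C; D] holding=F
         pickup(B) → towers=[A/G/E; C; D/F] holding=B
     unstack(F, D) → towers=[A/G/E; B; C; D] holding=F  ← match
     unstack(E, G) → towers=[A/G; B; C; D/F] holding=E
         pickup(C) → towers=[A/G/E; B; D/F] holding=C

unstack(F, D)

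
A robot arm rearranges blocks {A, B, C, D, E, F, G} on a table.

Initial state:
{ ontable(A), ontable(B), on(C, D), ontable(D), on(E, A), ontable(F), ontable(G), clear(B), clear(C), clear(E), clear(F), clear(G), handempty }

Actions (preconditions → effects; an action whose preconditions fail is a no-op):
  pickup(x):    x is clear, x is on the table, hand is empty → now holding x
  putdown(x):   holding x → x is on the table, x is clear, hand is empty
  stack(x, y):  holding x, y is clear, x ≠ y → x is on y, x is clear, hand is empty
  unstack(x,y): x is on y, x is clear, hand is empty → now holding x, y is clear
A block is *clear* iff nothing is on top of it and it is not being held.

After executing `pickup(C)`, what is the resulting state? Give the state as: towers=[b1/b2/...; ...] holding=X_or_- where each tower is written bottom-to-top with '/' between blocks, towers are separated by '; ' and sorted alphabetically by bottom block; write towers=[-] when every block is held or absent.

before: towers=[A/E; B; D/C; F; G] holding=-
pre[pickup(C)]: clear(C) yes, ontable(C) no, handempty yes
ontable(C) unmet → pickup(C) is a no-op
after:  towers=[A/E; B; D/C; F; G] holding=-

towers=[A/E; B; D/C; F; G] holding=-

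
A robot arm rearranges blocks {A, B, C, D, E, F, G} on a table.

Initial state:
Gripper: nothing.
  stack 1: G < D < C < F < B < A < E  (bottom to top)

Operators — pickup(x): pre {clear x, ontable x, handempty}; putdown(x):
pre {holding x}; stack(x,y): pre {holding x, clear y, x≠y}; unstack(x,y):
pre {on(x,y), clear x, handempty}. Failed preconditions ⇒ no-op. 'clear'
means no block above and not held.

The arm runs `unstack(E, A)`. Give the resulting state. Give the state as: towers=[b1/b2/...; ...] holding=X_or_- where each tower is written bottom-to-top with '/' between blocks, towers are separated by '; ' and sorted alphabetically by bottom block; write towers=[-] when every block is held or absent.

towers=[G/D/C/F/B/A] holding=E

before: towers=[G/D/C/F/B/A/E] holding=-
pre[unstack(E, A)]: on(E,A) yes, clear(E) yes, handempty yes
all met → apply unstack(E, A)
after:  towers=[G/D/C/F/B/A] holding=E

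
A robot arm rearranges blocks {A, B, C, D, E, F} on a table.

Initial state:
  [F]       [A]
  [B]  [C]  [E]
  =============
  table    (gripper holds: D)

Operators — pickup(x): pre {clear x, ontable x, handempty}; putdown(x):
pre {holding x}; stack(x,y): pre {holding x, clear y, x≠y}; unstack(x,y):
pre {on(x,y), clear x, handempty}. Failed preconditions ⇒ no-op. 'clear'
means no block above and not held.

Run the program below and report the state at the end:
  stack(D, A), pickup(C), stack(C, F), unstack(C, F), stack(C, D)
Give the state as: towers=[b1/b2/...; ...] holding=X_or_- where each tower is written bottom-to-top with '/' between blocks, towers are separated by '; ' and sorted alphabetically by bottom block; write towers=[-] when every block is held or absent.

step 1 (stack(D, A)): towers=[B/F; C; E/A/D] holding=-
step 2 (pickup(C)): towers=[B/F; E/A/D] holding=C
step 3 (stack(C, F)): towers=[B/F/C; E/A/D] holding=-
step 4 (unstack(C, F)): towers=[B/F; E/A/D] holding=C
step 5 (stack(C, D)): towers=[B/F; E/A/D/C] holding=-

towers=[B/F; E/A/D/C] holding=-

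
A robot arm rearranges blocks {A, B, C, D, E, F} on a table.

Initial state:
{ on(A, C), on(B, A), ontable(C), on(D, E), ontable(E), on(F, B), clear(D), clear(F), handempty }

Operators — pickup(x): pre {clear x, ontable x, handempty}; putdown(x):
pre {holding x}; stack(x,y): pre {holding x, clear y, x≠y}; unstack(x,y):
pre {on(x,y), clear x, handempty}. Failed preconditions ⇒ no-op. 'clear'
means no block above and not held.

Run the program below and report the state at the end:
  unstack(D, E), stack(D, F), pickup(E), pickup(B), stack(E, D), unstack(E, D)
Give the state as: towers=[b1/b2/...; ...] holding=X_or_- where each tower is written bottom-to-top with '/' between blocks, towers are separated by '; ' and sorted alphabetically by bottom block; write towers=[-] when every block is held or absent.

towers=[C/A/B/F/D] holding=E

step 1 (unstack(D, E)): towers=[C/A/B/F; E] holding=D
step 2 (stack(D, F)): towers=[C/A/B/F/D; E] holding=-
step 3 (pickup(E)): towers=[C/A/B/F/D] holding=E
step 4 (pickup(B)) [no-op]: towers=[C/A/B/F/D] holding=E
step 5 (stack(E, D)): towers=[C/A/B/F/D/E] holding=-
step 6 (unstack(E, D)): towers=[C/A/B/F/D] holding=E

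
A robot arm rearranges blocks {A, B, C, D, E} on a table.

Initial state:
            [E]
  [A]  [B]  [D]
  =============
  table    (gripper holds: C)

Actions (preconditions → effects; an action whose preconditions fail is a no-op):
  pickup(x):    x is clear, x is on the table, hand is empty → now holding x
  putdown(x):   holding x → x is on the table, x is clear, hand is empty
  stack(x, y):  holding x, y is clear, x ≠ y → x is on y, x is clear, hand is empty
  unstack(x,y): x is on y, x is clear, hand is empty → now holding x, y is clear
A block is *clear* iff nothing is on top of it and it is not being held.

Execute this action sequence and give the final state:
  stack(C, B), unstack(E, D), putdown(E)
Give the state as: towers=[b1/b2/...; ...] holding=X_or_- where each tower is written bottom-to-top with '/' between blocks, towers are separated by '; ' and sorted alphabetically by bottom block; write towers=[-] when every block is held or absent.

step 1 (stack(C, B)): towers=[A; B/C; D/E] holding=-
step 2 (unstack(E, D)): towers=[A; B/C; D] holding=E
step 3 (putdown(E)): towers=[A; B/C; D; E] holding=-

towers=[A; B/C; D; E] holding=-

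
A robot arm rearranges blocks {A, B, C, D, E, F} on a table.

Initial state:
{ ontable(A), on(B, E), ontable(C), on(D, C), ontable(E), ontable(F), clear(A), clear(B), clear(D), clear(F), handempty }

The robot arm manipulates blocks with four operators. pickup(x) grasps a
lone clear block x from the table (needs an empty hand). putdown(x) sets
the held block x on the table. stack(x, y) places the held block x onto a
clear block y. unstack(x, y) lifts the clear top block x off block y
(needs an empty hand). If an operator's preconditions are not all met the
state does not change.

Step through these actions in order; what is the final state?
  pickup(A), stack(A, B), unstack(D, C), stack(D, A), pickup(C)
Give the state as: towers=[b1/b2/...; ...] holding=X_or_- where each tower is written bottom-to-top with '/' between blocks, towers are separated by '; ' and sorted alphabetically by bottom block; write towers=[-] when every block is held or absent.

towers=[E/B/A/D; F] holding=C

step 1 (pickup(A)): towers=[C/D; E/B; F] holding=A
step 2 (stack(A, B)): towers=[C/D; E/B/A; F] holding=-
step 3 (unstack(D, C)): towers=[C; E/B/A; F] holding=D
step 4 (stack(D, A)): towers=[C; E/B/A/D; F] holding=-
step 5 (pickup(C)): towers=[E/B/A/D; F] holding=C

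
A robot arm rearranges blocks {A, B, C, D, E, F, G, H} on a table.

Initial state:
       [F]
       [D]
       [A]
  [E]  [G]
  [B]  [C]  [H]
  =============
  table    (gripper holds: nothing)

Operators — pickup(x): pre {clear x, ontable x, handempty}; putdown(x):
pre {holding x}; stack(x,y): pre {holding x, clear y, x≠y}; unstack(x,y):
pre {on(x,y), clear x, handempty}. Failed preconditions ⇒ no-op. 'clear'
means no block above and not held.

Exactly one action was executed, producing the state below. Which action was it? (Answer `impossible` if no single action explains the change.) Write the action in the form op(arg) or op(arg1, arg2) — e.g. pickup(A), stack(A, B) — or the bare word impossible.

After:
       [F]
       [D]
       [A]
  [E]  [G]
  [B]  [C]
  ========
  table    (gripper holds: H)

target: towers=[B/E; C/G/A/D/F] holding=H
     unstack(E, B) → towers=[B; C/G/A/D/F; H] holding=E
         pickup(H) → towers=[B/E; C/G/A/D/F] holding=H  ← match
     unstack(F, D) → towers=[B/E; C/G/A/D; H] holding=F

pickup(H)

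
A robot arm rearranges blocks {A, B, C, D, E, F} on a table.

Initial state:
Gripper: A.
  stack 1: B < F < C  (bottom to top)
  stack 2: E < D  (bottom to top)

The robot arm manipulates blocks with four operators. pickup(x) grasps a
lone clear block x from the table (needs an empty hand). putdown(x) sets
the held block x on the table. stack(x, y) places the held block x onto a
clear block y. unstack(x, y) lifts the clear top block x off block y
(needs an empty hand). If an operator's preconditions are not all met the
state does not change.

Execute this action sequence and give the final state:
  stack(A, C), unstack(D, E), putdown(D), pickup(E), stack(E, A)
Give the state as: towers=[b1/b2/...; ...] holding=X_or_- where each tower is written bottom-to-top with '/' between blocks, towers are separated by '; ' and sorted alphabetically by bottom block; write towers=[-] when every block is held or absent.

towers=[B/F/C/A/E; D] holding=-

step 1 (stack(A, C)): towers=[B/F/C/A; E/D] holding=-
step 2 (unstack(D, E)): towers=[B/F/C/A; E] holding=D
step 3 (putdown(D)): towers=[B/F/C/A; D; E] holding=-
step 4 (pickup(E)): towers=[B/F/C/A; D] holding=E
step 5 (stack(E, A)): towers=[B/F/C/A/E; D] holding=-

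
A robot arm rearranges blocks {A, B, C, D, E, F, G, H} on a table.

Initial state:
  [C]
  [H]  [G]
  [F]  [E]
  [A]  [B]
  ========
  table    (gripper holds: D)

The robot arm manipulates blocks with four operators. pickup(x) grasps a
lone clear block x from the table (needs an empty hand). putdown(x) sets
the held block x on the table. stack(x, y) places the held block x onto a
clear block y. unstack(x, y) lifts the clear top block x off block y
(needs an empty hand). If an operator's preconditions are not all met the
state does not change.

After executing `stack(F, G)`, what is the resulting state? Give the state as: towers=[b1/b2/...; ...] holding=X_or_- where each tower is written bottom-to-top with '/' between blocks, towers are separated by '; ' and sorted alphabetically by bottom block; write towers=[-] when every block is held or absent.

towers=[A/F/H/C; B/E/G] holding=D

before: towers=[A/F/H/C; B/E/G] holding=D
pre[stack(F, G)]: holding(F) fail, clear(G) ok, F≠G ok
holding(F) unmet → stack(F, G) is a no-op
after:  towers=[A/F/H/C; B/E/G] holding=D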